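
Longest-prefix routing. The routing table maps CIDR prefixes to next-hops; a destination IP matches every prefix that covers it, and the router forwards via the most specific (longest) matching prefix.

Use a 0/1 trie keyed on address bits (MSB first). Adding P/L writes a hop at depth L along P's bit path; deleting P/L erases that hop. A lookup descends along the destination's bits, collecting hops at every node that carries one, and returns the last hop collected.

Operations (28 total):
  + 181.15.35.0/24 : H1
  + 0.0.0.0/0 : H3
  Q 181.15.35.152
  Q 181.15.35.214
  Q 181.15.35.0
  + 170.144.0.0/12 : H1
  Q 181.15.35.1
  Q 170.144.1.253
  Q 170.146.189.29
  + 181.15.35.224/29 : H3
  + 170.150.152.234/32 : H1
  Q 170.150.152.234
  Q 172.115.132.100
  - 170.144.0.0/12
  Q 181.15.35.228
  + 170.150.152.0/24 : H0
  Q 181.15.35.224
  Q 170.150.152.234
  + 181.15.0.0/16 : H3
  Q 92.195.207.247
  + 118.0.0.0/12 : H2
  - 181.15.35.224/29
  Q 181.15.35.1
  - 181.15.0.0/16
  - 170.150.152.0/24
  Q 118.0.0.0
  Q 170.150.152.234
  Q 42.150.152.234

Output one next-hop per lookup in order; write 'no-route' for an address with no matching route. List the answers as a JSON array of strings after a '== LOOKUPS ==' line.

Process each operation:
  + 181.15.35.0/24 (H1) depth=24
  + 0.0.0.0/0 (H3) depth=0
  ? 181.15.35.152  path d0:H3→d1:-→d2:-→d3:-→d4:-→d5:-→d6:-→d7:-→d8:-→d9:-→d10:-→d11:-→d12:-→d13:-→d14:-→d15:-→d16:-→d17:-→d18:-→d19:-→d20:-→d21:-→d22:-→d23:-→d24:H1  best=H1
  ? 181.15.35.214  path d0:H3→d1:-→d2:-→d3:-→d4:-→d5:-→d6:-→d7:-→d8:-→d9:-→d10:-→d11:-→d12:-→d13:-→d14:-→d15:-→d16:-→d17:-→d18:-→d19:-→d20:-→d21:-→d22:-→d23:-→d24:H1  best=H1
  ? 181.15.35.0  path d0:H3→d1:-→d2:-→d3:-→d4:-→d5:-→d6:-→d7:-→d8:-→d9:-→d10:-→d11:-→d12:-→d13:-→d14:-→d15:-→d16:-→d17:-→d18:-→d19:-→d20:-→d21:-→d22:-→d23:-→d24:H1  best=H1
  + 170.144.0.0/12 (H1) depth=12
  ? 181.15.35.1  path d0:H3→d1:-→d2:-→d3:-→d4:-→d5:-→d6:-→d7:-→d8:-→d9:-→d10:-→d11:-→d12:-→d13:-→d14:-→d15:-→d16:-→d17:-→d18:-→d19:-→d20:-→d21:-→d22:-→d23:-→d24:H1  best=H1
  ? 170.144.1.253  path d0:H3→d1:-→d2:-→d3:-→d4:-→d5:-→d6:-→d7:-→d8:-→d9:-→d10:-→d11:-→d12:H1  best=H1
  ? 170.146.189.29  path d0:H3→d1:-→d2:-→d3:-→d4:-→d5:-→d6:-→d7:-→d8:-→d9:-→d10:-→d11:-→d12:H1  best=H1
  + 181.15.35.224/29 (H3) depth=29
  + 170.150.152.234/32 (H1) depth=32
  ? 170.150.152.234  path d0:H3→d1:-→d2:-→d3:-→d4:-→d5:-→d6:-→d7:-→d8:-→d9:-→d10:-→d11:-→d12:H1→d13:-→d14:-→d15:-→d16:-→d17:-→d18:-→d19:-→d20:-→d21:-→d22:-→d23:-→d24:-→d25:-→d26:-→d27:-→d28:-→d29:-→d30:-→d31:-→d32:H1  best=H1
  ? 172.115.132.100  path d0:H3→d1:-→d2:-→d3:-→d4:-→d5:-  best=H3
  - 170.144.0.0/12 clear@12
  ? 181.15.35.228  path d0:H3→d1:-→d2:-→d3:-→d4:-→d5:-→d6:-→d7:-→d8:-→d9:-→d10:-→d11:-→d12:-→d13:-→d14:-→d15:-→d16:-→d17:-→d18:-→d19:-→d20:-→d21:-→d22:-→d23:-→d24:H1→d25:-→d26:-→d27:-→d28:-→d29:H3  best=H3
  + 170.150.152.0/24 (H0) depth=24
  ? 181.15.35.224  path d0:H3→d1:-→d2:-→d3:-→d4:-→d5:-→d6:-→d7:-→d8:-→d9:-→d10:-→d11:-→d12:-→d13:-→d14:-→d15:-→d16:-→d17:-→d18:-→d19:-→d20:-→d21:-→d22:-→d23:-→d24:H1→d25:-→d26:-→d27:-→d28:-→d29:H3  best=H3
  ? 170.150.152.234  path d0:H3→d1:-→d2:-→d3:-→d4:-→d5:-→d6:-→d7:-→d8:-→d9:-→d10:-→d11:-→d12:-→d13:-→d14:-→d15:-→d16:-→d17:-→d18:-→d19:-→d20:-→d21:-→d22:-→d23:-→d24:H0→d25:-→d26:-→d27:-→d28:-→d29:-→d30:-→d31:-→d32:H1  best=H1
  + 181.15.0.0/16 (H3) depth=16
  ? 92.195.207.247  path d0:H3  best=H3
  + 118.0.0.0/12 (H2) depth=12
  - 181.15.35.224/29 clear@29
  ? 181.15.35.1  path d0:H3→d1:-→d2:-→d3:-→d4:-→d5:-→d6:-→d7:-→d8:-→d9:-→d10:-→d11:-→d12:-→d13:-→d14:-→d15:-→d16:H3→d17:-→d18:-→d19:-→d20:-→d21:-→d22:-→d23:-→d24:H1  best=H1
  - 181.15.0.0/16 clear@16
  - 170.150.152.0/24 clear@24
  ? 118.0.0.0  path d0:H3→d1:-→d2:-→d3:-→d4:-→d5:-→d6:-→d7:-→d8:-→d9:-→d10:-→d11:-→d12:H2  best=H2
  ? 170.150.152.234  path d0:H3→d1:-→d2:-→d3:-→d4:-→d5:-→d6:-→d7:-→d8:-→d9:-→d10:-→d11:-→d12:-→d13:-→d14:-→d15:-→d16:-→d17:-→d18:-→d19:-→d20:-→d21:-→d22:-→d23:-→d24:-→d25:-→d26:-→d27:-→d28:-→d29:-→d30:-→d31:-→d32:H1  best=H1
  ? 42.150.152.234  path d0:H3→d1:-  best=H3

== LOOKUPS ==
["H1","H1","H1","H1","H1","H1","H1","H3","H3","H3","H1","H3","H1","H2","H1","H3"]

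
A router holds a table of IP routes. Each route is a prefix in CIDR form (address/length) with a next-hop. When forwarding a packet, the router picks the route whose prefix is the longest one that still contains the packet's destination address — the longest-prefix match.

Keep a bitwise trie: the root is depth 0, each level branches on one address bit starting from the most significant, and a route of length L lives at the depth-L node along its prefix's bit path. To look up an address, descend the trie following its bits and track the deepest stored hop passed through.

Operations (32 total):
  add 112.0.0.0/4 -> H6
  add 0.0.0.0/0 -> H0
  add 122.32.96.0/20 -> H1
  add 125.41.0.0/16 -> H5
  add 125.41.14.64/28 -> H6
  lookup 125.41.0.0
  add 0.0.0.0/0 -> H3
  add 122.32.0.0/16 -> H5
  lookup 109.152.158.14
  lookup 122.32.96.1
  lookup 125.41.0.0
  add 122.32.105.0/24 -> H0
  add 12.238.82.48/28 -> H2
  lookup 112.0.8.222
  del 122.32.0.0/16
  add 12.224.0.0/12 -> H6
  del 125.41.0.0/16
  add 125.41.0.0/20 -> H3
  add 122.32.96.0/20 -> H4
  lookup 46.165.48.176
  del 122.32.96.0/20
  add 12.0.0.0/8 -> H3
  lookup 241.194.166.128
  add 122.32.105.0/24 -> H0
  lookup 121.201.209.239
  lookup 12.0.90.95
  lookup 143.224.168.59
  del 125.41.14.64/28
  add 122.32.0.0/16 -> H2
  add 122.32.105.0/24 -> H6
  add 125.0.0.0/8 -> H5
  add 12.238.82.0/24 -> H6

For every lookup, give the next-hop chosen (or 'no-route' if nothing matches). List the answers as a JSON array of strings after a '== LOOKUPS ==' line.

Apply in order:
  + 112.0.0.0/4 (H6) depth=4
  + 0.0.0.0/0 (H0) depth=0
  + 122.32.96.0/20 (H1) depth=20
  + 125.41.0.0/16 (H5) depth=16
  + 125.41.14.64/28 (H6) depth=28
  ? 125.41.0.0  path d0:H0→d1:-→d2:-→d3:-→d4:H6→d5:-→d6:-→d7:-→d8:-→d9:-→d10:-→d11:-→d12:-→d13:-→d14:-→d15:-→d16:H5→d17:-→d18:-→d19:-→d20:-  best=H5
  + 0.0.0.0/0 (H3) depth=0
  + 122.32.0.0/16 (H5) depth=16
  ? 109.152.158.14  path d0:H3→d1:-→d2:-→d3:-  best=H3
  ? 122.32.96.1  path d0:H3→d1:-→d2:-→d3:-→d4:H6→d5:-→d6:-→d7:-→d8:-→d9:-→d10:-→d11:-→d12:-→d13:-→d14:-→d15:-→d16:H5→d17:-→d18:-→d19:-→d20:H1  best=H1
  ? 125.41.0.0  path d0:H3→d1:-→d2:-→d3:-→d4:H6→d5:-→d6:-→d7:-→d8:-→d9:-→d10:-→d11:-→d12:-→d13:-→d14:-→d15:-→d16:H5→d17:-→d18:-→d19:-→d20:-  best=H5
  + 122.32.105.0/24 (H0) depth=24
  + 12.238.82.48/28 (H2) depth=28
  ? 112.0.8.222  path d0:H3→d1:-→d2:-→d3:-→d4:H6  best=H6
  del 122.32.0.0/16 (clear depth 16)
  + 12.224.0.0/12 (H6) depth=12
  del 125.41.0.0/16 (clear depth 16)
  + 125.41.0.0/20 (H3) depth=20
  + 122.32.96.0/20 (H4) depth=20
  ? 46.165.48.176  path d0:H3→d1:-→d2:-  best=H3
  del 122.32.96.0/20 (clear depth 20)
  + 12.0.0.0/8 (H3) depth=8
  ? 241.194.166.128  path d0:H3  best=H3
  + 122.32.105.0/24 (H0) depth=24
  ? 121.201.209.239  path d0:H3→d1:-→d2:-→d3:-→d4:H6→d5:-→d6:-  best=H6
  ? 12.0.90.95  path d0:H3→d1:-→d2:-→d3:-→d4:-→d5:-→d6:-→d7:-→d8:H3  best=H3
  ? 143.224.168.59  path d0:H3  best=H3
  del 125.41.14.64/28 (clear depth 28)
  + 122.32.0.0/16 (H2) depth=16
  + 122.32.105.0/24 (H6) depth=24
  + 125.0.0.0/8 (H5) depth=8
  + 12.238.82.0/24 (H6) depth=24

== LOOKUPS ==
["H5","H3","H1","H5","H6","H3","H3","H6","H3","H3"]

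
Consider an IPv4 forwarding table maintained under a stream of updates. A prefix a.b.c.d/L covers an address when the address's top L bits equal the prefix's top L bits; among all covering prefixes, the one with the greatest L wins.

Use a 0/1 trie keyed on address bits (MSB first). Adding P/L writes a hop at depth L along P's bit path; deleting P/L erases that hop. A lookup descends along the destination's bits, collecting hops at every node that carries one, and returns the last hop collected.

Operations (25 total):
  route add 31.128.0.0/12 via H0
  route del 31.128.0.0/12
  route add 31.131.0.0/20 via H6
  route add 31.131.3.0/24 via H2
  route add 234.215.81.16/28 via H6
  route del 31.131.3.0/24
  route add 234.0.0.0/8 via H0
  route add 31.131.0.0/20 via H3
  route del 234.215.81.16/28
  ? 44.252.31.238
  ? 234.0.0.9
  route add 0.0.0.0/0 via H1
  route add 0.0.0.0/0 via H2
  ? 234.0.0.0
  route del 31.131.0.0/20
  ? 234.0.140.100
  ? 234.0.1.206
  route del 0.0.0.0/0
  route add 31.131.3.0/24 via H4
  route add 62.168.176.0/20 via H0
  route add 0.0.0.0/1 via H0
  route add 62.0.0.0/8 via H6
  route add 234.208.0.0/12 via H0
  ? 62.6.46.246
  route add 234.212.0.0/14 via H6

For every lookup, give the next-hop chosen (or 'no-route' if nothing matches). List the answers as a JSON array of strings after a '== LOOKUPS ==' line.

Trace:
  add 31.128.0.0/12 -> H0 at depth 12
  - 31.128.0.0/12 clear@12
  add 31.131.0.0/20 -> H6 at depth 20
  add 31.131.3.0/24 -> H2 at depth 24
  add 234.215.81.16/28 -> H6 at depth 28
  - 31.131.3.0/24 clear@24
  add 234.0.0.0/8 -> H0 at depth 8
  add 31.131.0.0/20 -> H3 at depth 20
  - 234.215.81.16/28 clear@28
  ? 44.252.31.238  path d0:-→d1:-→d2:-  best=no-route
  ? 234.0.0.9  path d0:-→d1:-→d2:-→d3:-→d4:-→d5:-→d6:-→d7:-→d8:H0  best=H0
  add 0.0.0.0/0 -> H1 at depth 0
  add 0.0.0.0/0 -> H2 at depth 0
  ? 234.0.0.0  path d0:H2→d1:-→d2:-→d3:-→d4:-→d5:-→d6:-→d7:-→d8:H0  best=H0
  - 31.131.0.0/20 clear@20
  ? 234.0.140.100  path d0:H2→d1:-→d2:-→d3:-→d4:-→d5:-→d6:-→d7:-→d8:H0  best=H0
  ? 234.0.1.206  path d0:H2→d1:-→d2:-→d3:-→d4:-→d5:-→d6:-→d7:-→d8:H0  best=H0
  - 0.0.0.0/0 clear@0
  add 31.131.3.0/24 -> H4 at depth 24
  add 62.168.176.0/20 -> H0 at depth 20
  add 0.0.0.0/1 -> H0 at depth 1
  add 62.0.0.0/8 -> H6 at depth 8
  add 234.208.0.0/12 -> H0 at depth 12
  ? 62.6.46.246  path d0:-→d1:H0→d2:-→d3:-→d4:-→d5:-→d6:-→d7:-→d8:H6  best=H6
  add 234.212.0.0/14 -> H6 at depth 14

== LOOKUPS ==
["no-route","H0","H0","H0","H0","H6"]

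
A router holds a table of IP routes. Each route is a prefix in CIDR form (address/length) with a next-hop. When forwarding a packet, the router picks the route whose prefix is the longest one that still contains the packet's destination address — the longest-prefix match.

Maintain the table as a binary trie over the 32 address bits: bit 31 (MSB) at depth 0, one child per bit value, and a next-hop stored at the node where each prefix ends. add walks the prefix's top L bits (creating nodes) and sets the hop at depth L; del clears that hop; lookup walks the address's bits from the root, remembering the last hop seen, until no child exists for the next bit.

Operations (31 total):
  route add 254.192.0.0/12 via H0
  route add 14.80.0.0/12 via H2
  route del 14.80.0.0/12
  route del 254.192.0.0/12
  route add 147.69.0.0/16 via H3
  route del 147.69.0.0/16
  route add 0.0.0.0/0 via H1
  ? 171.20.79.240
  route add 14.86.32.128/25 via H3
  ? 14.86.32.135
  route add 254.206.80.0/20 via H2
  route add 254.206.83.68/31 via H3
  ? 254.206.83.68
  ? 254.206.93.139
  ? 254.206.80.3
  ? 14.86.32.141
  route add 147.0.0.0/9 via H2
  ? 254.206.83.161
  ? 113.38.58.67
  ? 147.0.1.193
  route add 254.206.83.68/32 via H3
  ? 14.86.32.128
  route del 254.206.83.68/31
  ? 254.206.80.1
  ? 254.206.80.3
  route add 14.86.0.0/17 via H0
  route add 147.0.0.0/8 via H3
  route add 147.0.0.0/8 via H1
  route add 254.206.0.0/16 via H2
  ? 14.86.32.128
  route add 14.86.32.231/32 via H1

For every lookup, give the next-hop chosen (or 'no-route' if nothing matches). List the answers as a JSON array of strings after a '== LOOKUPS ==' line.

Process each operation:
  + 254.192.0.0/12 (H0) depth=12
  + 14.80.0.0/12 (H2) depth=12
  del 14.80.0.0/12 (clear depth 12)
  del 254.192.0.0/12 (clear depth 12)
  + 147.69.0.0/16 (H3) depth=16
  del 147.69.0.0/16 (clear depth 16)
  + 0.0.0.0/0 (H1) depth=0
  Q 171.20.79.240: descend 10 ; hops seen [H1] ; pick H1
  + 14.86.32.128/25 (H3) depth=25
  Q 14.86.32.135: descend 0000111001010110001000001 ; hops seen [H1,H3] ; pick H3
  + 254.206.80.0/20 (H2) depth=20
  + 254.206.83.68/31 (H3) depth=31
  Q 254.206.83.68: descend 1111111011001110010100110100010 ; hops seen [H1,H2,H3] ; pick H3
  Q 254.206.93.139: descend 11111110110011100101 ; hops seen [H1,H2] ; pick H2
  Q 254.206.80.3: descend 1111111011001110010100 ; hops seen [H1,H2] ; pick H2
  Q 14.86.32.141: descend 0000111001010110001000001 ; hops seen [H1,H3] ; pick H3
  + 147.0.0.0/9 (H2) depth=9
  Q 254.206.83.161: descend 111111101100111001010011 ; hops seen [H1,H2] ; pick H2
  Q 113.38.58.67: descend 0 ; hops seen [H1] ; pick H1
  Q 147.0.1.193: descend 100100110 ; hops seen [H1,H2] ; pick H2
  + 254.206.83.68/32 (H3) depth=32
  Q 14.86.32.128: descend 0000111001010110001000001 ; hops seen [H1,H3] ; pick H3
  del 254.206.83.68/31 (clear depth 31)
  Q 254.206.80.1: descend 1111111011001110010100 ; hops seen [H1,H2] ; pick H2
  Q 254.206.80.3: descend 1111111011001110010100 ; hops seen [H1,H2] ; pick H2
  + 14.86.0.0/17 (H0) depth=17
  + 147.0.0.0/8 (H3) depth=8
  + 147.0.0.0/8 (H1) depth=8
  + 254.206.0.0/16 (H2) depth=16
  Q 14.86.32.128: descend 0000111001010110001000001 ; hops seen [H1,H0,H3] ; pick H3
  + 14.86.32.231/32 (H1) depth=32

== LOOKUPS ==
["H1","H3","H3","H2","H2","H3","H2","H1","H2","H3","H2","H2","H3"]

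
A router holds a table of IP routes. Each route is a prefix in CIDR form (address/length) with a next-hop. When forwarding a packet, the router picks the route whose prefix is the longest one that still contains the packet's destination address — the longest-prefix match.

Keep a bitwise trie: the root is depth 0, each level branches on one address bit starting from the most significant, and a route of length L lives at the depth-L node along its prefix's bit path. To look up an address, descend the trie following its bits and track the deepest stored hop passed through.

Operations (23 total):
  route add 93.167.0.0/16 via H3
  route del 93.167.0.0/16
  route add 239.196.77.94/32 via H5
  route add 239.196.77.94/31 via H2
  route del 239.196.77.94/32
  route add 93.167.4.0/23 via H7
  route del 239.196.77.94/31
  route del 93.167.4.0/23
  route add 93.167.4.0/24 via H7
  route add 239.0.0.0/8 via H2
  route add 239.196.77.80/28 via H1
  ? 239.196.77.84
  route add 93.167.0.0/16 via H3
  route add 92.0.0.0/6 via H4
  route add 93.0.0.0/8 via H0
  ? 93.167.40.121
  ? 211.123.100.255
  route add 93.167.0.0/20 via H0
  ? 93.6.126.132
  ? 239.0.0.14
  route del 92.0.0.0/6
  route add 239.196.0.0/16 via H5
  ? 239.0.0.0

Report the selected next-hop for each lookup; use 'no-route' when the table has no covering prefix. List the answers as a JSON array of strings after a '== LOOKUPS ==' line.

Apply in order:
  add 93.167.0.0/16 -> H3 at depth 16
  del 93.167.0.0/16 (clear depth 16)
  add 239.196.77.94/32 -> H5 at depth 32
  add 239.196.77.94/31 -> H2 at depth 31
  del 239.196.77.94/32 (clear depth 32)
  add 93.167.4.0/23 -> H7 at depth 23
  del 239.196.77.94/31 (clear depth 31)
  del 93.167.4.0/23 (clear depth 23)
  add 93.167.4.0/24 -> H7 at depth 24
  add 239.0.0.0/8 -> H2 at depth 8
  add 239.196.77.80/28 -> H1 at depth 28
  Q 239.196.77.84: descend 1110111111000100010011010101 ; hops seen [H2,H1] ; pick H1
  add 93.167.0.0/16 -> H3 at depth 16
  add 92.0.0.0/6 -> H4 at depth 6
  add 93.0.0.0/8 -> H0 at depth 8
  Q 93.167.40.121: descend 010111011010011100 ; hops seen [H4,H0,H3] ; pick H3
  Q 211.123.100.255: descend 11 ; hops seen [∅] ; pick no-route
  add 93.167.0.0/20 -> H0 at depth 20
  Q 93.6.126.132: descend 01011101 ; hops seen [H4,H0] ; pick H0
  Q 239.0.0.14: descend 11101111 ; hops seen [H2] ; pick H2
  del 92.0.0.0/6 (clear depth 6)
  add 239.196.0.0/16 -> H5 at depth 16
  Q 239.0.0.0: descend 11101111 ; hops seen [H2] ; pick H2

== LOOKUPS ==
["H1","H3","no-route","H0","H2","H2"]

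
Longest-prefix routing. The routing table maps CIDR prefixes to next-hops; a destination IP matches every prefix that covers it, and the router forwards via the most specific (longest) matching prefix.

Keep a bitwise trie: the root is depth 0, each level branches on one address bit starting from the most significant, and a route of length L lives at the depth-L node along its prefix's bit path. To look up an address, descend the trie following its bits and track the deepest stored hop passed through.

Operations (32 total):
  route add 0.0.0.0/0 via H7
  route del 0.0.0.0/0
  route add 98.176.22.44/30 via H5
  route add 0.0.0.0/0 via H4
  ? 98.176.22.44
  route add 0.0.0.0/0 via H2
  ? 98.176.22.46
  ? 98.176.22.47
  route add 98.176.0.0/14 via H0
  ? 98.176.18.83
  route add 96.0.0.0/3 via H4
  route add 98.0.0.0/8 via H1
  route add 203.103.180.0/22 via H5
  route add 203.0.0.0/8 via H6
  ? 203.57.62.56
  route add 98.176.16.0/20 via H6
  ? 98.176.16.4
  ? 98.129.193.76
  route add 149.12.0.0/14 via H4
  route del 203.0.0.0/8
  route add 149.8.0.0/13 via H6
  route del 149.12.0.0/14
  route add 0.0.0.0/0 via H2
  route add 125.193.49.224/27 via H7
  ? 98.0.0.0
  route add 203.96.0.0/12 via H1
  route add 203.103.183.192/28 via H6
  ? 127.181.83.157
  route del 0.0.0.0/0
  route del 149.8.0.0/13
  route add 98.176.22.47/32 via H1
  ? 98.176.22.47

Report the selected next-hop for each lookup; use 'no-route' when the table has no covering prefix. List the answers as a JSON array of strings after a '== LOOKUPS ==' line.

Trace:
  add 0.0.0.0/0 -> H7 at depth 0
  del 0.0.0.0/0 (clear depth 0)
  add 98.176.22.44/30 -> H5 at depth 30
  add 0.0.0.0/0 -> H4 at depth 0
  ? 98.176.22.44  path d0:H4→d1:-→d2:-→d3:-→d4:-→d5:-→d6:-→d7:-→d8:-→d9:-→d10:-→d11:-→d12:-→d13:-→d14:-→d15:-→d16:-→d17:-→d18:-→d19:-→d20:-→d21:-→d22:-→d23:-→d24:-→d25:-→d26:-→d27:-→d28:-→d29:-→d30:H5  best=H5
  add 0.0.0.0/0 -> H2 at depth 0
  ? 98.176.22.46  path d0:H2→d1:-→d2:-→d3:-→d4:-→d5:-→d6:-→d7:-→d8:-→d9:-→d10:-→d11:-→d12:-→d13:-→d14:-→d15:-→d16:-→d17:-→d18:-→d19:-→d20:-→d21:-→d22:-→d23:-→d24:-→d25:-→d26:-→d27:-→d28:-→d29:-→d30:H5  best=H5
  ? 98.176.22.47  path d0:H2→d1:-→d2:-→d3:-→d4:-→d5:-→d6:-→d7:-→d8:-→d9:-→d10:-→d11:-→d12:-→d13:-→d14:-→d15:-→d16:-→d17:-→d18:-→d19:-→d20:-→d21:-→d22:-→d23:-→d24:-→d25:-→d26:-→d27:-→d28:-→d29:-→d30:H5  best=H5
  add 98.176.0.0/14 -> H0 at depth 14
  ? 98.176.18.83  path d0:H2→d1:-→d2:-→d3:-→d4:-→d5:-→d6:-→d7:-→d8:-→d9:-→d10:-→d11:-→d12:-→d13:-→d14:H0→d15:-→d16:-→d17:-→d18:-→d19:-→d20:-→d21:-  best=H0
  add 96.0.0.0/3 -> H4 at depth 3
  add 98.0.0.0/8 -> H1 at depth 8
  add 203.103.180.0/22 -> H5 at depth 22
  add 203.0.0.0/8 -> H6 at depth 8
  ? 203.57.62.56  path d0:H2→d1:-→d2:-→d3:-→d4:-→d5:-→d6:-→d7:-→d8:H6→d9:-  best=H6
  add 98.176.16.0/20 -> H6 at depth 20
  ? 98.176.16.4  path d0:H2→d1:-→d2:-→d3:H4→d4:-→d5:-→d6:-→d7:-→d8:H1→d9:-→d10:-→d11:-→d12:-→d13:-→d14:H0→d15:-→d16:-→d17:-→d18:-→d19:-→d20:H6→d21:-  best=H6
  ? 98.129.193.76  path d0:H2→d1:-→d2:-→d3:H4→d4:-→d5:-→d6:-→d7:-→d8:H1→d9:-→d10:-  best=H1
  add 149.12.0.0/14 -> H4 at depth 14
  del 203.0.0.0/8 (clear depth 8)
  add 149.8.0.0/13 -> H6 at depth 13
  del 149.12.0.0/14 (clear depth 14)
  add 0.0.0.0/0 -> H2 at depth 0
  add 125.193.49.224/27 -> H7 at depth 27
  ? 98.0.0.0  path d0:H2→d1:-→d2:-→d3:H4→d4:-→d5:-→d6:-→d7:-→d8:H1  best=H1
  add 203.96.0.0/12 -> H1 at depth 12
  add 203.103.183.192/28 -> H6 at depth 28
  ? 127.181.83.157  path d0:H2→d1:-→d2:-→d3:H4→d4:-→d5:-→d6:-  best=H4
  del 0.0.0.0/0 (clear depth 0)
  del 149.8.0.0/13 (clear depth 13)
  add 98.176.22.47/32 -> H1 at depth 32
  ? 98.176.22.47  path d0:-→d1:-→d2:-→d3:H4→d4:-→d5:-→d6:-→d7:-→d8:H1→d9:-→d10:-→d11:-→d12:-→d13:-→d14:H0→d15:-→d16:-→d17:-→d18:-→d19:-→d20:H6→d21:-→d22:-→d23:-→d24:-→d25:-→d26:-→d27:-→d28:-→d29:-→d30:H5→d31:-→d32:H1  best=H1

== LOOKUPS ==
["H5","H5","H5","H0","H6","H6","H1","H1","H4","H1"]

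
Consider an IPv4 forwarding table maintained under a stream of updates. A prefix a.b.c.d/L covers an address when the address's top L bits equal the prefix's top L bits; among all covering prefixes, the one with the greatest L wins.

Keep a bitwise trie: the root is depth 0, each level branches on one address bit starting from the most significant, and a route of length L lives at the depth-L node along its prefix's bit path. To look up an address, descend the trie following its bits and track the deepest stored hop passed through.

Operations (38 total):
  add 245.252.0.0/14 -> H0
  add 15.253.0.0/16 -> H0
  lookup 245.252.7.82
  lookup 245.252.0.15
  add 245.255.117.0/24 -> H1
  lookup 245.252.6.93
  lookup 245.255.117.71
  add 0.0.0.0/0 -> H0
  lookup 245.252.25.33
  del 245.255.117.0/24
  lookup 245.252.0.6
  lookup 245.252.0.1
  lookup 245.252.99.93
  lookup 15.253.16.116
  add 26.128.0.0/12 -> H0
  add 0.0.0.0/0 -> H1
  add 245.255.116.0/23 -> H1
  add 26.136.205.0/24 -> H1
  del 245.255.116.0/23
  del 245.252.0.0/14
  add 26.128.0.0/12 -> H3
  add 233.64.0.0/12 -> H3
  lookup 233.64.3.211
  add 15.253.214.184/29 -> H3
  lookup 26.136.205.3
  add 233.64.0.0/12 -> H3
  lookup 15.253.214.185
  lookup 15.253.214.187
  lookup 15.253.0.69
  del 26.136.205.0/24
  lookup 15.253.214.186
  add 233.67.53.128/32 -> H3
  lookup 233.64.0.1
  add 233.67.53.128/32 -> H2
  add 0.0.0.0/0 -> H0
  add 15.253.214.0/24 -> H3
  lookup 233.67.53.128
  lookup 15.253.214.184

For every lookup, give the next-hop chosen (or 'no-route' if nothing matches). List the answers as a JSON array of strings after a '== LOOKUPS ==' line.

Process each operation:
  add 245.252.0.0/14 -> H0 at depth 14
  add 15.253.0.0/16 -> H0 at depth 16
  Q 245.252.7.82: descend 11110101111111 ; hops seen [H0] ; pick H0
  Q 245.252.0.15: descend 11110101111111 ; hops seen [H0] ; pick H0
  add 245.255.117.0/24 -> H1 at depth 24
  Q 245.252.6.93: descend 11110101111111 ; hops seen [H0] ; pick H0
  Q 245.255.117.71: descend 111101011111111101110101 ; hops seen [H0,H1] ; pick H1
  add 0.0.0.0/0 -> H0 at depth 0
  Q 245.252.25.33: descend 11110101111111 ; hops seen [H0,H0] ; pick H0
  del 245.255.117.0/24 (clear depth 24)
  Q 245.252.0.6: descend 11110101111111 ; hops seen [H0,H0] ; pick H0
  Q 245.252.0.1: descend 11110101111111 ; hops seen [H0,H0] ; pick H0
  Q 245.252.99.93: descend 11110101111111 ; hops seen [H0,H0] ; pick H0
  Q 15.253.16.116: descend 0000111111111101 ; hops seen [H0,H0] ; pick H0
  add 26.128.0.0/12 -> H0 at depth 12
  add 0.0.0.0/0 -> H1 at depth 0
  add 245.255.116.0/23 -> H1 at depth 23
  add 26.136.205.0/24 -> H1 at depth 24
  del 245.255.116.0/23 (clear depth 23)
  del 245.252.0.0/14 (clear depth 14)
  add 26.128.0.0/12 -> H3 at depth 12
  add 233.64.0.0/12 -> H3 at depth 12
  Q 233.64.3.211: descend 111010010100 ; hops seen [H1,H3] ; pick H3
  add 15.253.214.184/29 -> H3 at depth 29
  Q 26.136.205.3: descend 000110101000100011001101 ; hops seen [H1,H3,H1] ; pick H1
  add 233.64.0.0/12 -> H3 at depth 12
  Q 15.253.214.185: descend 00001111111111011101011010111 ; hops seen [H1,H0,H3] ; pick H3
  Q 15.253.214.187: descend 00001111111111011101011010111 ; hops seen [H1,H0,H3] ; pick H3
  Q 15.253.0.69: descend 0000111111111101 ; hops seen [H1,H0] ; pick H0
  del 26.136.205.0/24 (clear depth 24)
  Q 15.253.214.186: descend 00001111111111011101011010111 ; hops seen [H1,H0,H3] ; pick H3
  add 233.67.53.128/32 -> H3 at depth 32
  Q 233.64.0.1: descend 11101001010000 ; hops seen [H1,H3] ; pick H3
  add 233.67.53.128/32 -> H2 at depth 32
  add 0.0.0.0/0 -> H0 at depth 0
  add 15.253.214.0/24 -> H3 at depth 24
  Q 233.67.53.128: descend 11101001010000110011010110000000 ; hops seen [H0,H3,H2] ; pick H2
  Q 15.253.214.184: descend 00001111111111011101011010111 ; hops seen [H0,H0,H3,H3] ; pick H3

== LOOKUPS ==
["H0","H0","H0","H1","H0","H0","H0","H0","H0","H3","H1","H3","H3","H0","H3","H3","H2","H3"]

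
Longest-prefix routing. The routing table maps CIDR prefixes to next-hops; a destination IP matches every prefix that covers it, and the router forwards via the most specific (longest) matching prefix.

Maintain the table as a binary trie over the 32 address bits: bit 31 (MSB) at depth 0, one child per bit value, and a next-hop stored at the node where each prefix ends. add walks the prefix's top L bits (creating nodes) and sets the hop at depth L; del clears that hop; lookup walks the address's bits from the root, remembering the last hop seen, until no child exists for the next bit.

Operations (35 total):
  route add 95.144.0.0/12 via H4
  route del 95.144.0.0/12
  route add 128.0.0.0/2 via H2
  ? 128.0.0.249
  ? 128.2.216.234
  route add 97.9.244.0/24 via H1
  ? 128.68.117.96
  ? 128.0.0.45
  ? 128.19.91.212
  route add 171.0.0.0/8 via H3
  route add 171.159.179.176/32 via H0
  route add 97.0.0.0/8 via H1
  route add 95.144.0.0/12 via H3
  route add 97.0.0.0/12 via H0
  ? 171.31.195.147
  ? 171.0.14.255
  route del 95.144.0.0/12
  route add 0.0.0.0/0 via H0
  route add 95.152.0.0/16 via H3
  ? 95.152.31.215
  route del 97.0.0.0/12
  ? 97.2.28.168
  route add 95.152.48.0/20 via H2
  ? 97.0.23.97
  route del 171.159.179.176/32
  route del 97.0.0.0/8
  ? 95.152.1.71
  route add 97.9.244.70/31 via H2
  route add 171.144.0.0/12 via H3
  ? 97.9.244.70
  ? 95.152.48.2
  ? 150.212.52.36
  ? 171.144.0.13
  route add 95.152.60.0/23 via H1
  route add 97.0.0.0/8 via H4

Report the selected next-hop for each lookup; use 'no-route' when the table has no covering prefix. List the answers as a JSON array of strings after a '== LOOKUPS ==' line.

Trace:
  + 95.144.0.0/12 (H4) depth=12
  - 95.144.0.0/12 clear@12
  + 128.0.0.0/2 (H2) depth=2
  lookup 128.0.0.249: bits 10 walk d0:-→d1:-→d2:H2 -> H2
  lookup 128.2.216.234: bits 10 walk d0:-→d1:-→d2:H2 -> H2
  + 97.9.244.0/24 (H1) depth=24
  lookup 128.68.117.96: bits 10 walk d0:-→d1:-→d2:H2 -> H2
  lookup 128.0.0.45: bits 10 walk d0:-→d1:-→d2:H2 -> H2
  lookup 128.19.91.212: bits 10 walk d0:-→d1:-→d2:H2 -> H2
  + 171.0.0.0/8 (H3) depth=8
  + 171.159.179.176/32 (H0) depth=32
  + 97.0.0.0/8 (H1) depth=8
  + 95.144.0.0/12 (H3) depth=12
  + 97.0.0.0/12 (H0) depth=12
  lookup 171.31.195.147: bits 10101011 walk d0:-→d1:-→d2:H2→d3:-→d4:-→d5:-→d6:-→d7:-→d8:H3 -> H3
  lookup 171.0.14.255: bits 10101011 walk d0:-→d1:-→d2:H2→d3:-→d4:-→d5:-→d6:-→d7:-→d8:H3 -> H3
  - 95.144.0.0/12 clear@12
  + 0.0.0.0/0 (H0) depth=0
  + 95.152.0.0/16 (H3) depth=16
  lookup 95.152.31.215: bits 0101111110011000 walk d0:H0→d1:-→d2:-→d3:-→d4:-→d5:-→d6:-→d7:-→d8:-→d9:-→d10:-→d11:-→d12:-→d13:-→d14:-→d15:-→d16:H3 -> H3
  - 97.0.0.0/12 clear@12
  lookup 97.2.28.168: bits 011000010000 walk d0:H0→d1:-→d2:-→d3:-→d4:-→d5:-→d6:-→d7:-→d8:H1→d9:-→d10:-→d11:-→d12:- -> H1
  + 95.152.48.0/20 (H2) depth=20
  lookup 97.0.23.97: bits 011000010000 walk d0:H0→d1:-→d2:-→d3:-→d4:-→d5:-→d6:-→d7:-→d8:H1→d9:-→d10:-→d11:-→d12:- -> H1
  - 171.159.179.176/32 clear@32
  - 97.0.0.0/8 clear@8
  lookup 95.152.1.71: bits 010111111001100000 walk d0:H0→d1:-→d2:-→d3:-→d4:-→d5:-→d6:-→d7:-→d8:-→d9:-→d10:-→d11:-→d12:-→d13:-→d14:-→d15:-→d16:H3→d17:-→d18:- -> H3
  + 97.9.244.70/31 (H2) depth=31
  + 171.144.0.0/12 (H3) depth=12
  lookup 97.9.244.70: bits 0110000100001001111101000100011 walk d0:H0→d1:-→d2:-→d3:-→d4:-→d5:-→d6:-→d7:-→d8:-→d9:-→d10:-→d11:-→d12:-→d13:-→d14:-→d15:-→d16:-→d17:-→d18:-→d19:-→d20:-→d21:-→d22:-→d23:-→d24:H1→d25:-→d26:-→d27:-→d28:-→d29:-→d30:-→d31:H2 -> H2
  lookup 95.152.48.2: bits 01011111100110000011 walk d0:H0→d1:-→d2:-→d3:-→d4:-→d5:-→d6:-→d7:-→d8:-→d9:-→d10:-→d11:-→d12:-→d13:-→d14:-→d15:-→d16:H3→d17:-→d18:-→d19:-→d20:H2 -> H2
  lookup 150.212.52.36: bits 10 walk d0:H0→d1:-→d2:H2 -> H2
  lookup 171.144.0.13: bits 101010111001 walk d0:H0→d1:-→d2:H2→d3:-→d4:-→d5:-→d6:-→d7:-→d8:H3→d9:-→d10:-→d11:-→d12:H3 -> H3
  + 95.152.60.0/23 (H1) depth=23
  + 97.0.0.0/8 (H4) depth=8

== LOOKUPS ==
["H2","H2","H2","H2","H2","H3","H3","H3","H1","H1","H3","H2","H2","H2","H3"]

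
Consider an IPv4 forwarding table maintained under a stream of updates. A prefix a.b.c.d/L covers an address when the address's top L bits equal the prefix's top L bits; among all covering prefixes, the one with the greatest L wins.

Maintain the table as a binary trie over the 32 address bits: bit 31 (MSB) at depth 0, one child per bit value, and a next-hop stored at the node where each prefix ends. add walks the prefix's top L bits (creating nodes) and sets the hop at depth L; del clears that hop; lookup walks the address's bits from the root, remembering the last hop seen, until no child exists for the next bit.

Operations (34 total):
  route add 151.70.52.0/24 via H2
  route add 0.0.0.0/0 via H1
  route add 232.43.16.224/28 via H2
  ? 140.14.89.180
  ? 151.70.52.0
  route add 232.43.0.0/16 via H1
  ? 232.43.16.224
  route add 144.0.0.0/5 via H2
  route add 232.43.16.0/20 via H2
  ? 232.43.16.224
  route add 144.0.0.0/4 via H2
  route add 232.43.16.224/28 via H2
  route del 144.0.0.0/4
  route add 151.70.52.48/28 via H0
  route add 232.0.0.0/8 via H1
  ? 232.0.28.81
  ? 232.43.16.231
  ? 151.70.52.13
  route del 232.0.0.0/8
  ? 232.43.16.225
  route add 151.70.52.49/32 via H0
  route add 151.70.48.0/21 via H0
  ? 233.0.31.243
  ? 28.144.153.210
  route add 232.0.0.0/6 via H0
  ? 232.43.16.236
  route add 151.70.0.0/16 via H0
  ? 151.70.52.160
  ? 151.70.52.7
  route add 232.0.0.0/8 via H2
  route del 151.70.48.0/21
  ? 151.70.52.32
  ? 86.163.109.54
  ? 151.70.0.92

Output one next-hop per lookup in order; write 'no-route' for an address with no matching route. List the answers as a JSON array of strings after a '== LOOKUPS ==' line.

Apply in order:
  add 151.70.52.0/24 -> H2 at depth 24
  add 0.0.0.0/0 -> H1 at depth 0
  add 232.43.16.224/28 -> H2 at depth 28
  Q 140.14.89.180: descend 100 ; hops seen [H1] ; pick H1
  Q 151.70.52.0: descend 100101110100011000110100 ; hops seen [H1,H2] ; pick H2
  add 232.43.0.0/16 -> H1 at depth 16
  Q 232.43.16.224: descend 1110100000101011000100001110 ; hops seen [H1,H1,H2] ; pick H2
  add 144.0.0.0/5 -> H2 at depth 5
  add 232.43.16.0/20 -> H2 at depth 20
  Q 232.43.16.224: descend 1110100000101011000100001110 ; hops seen [H1,H1,H2,H2] ; pick H2
  add 144.0.0.0/4 -> H2 at depth 4
  add 232.43.16.224/28 -> H2 at depth 28
  - 144.0.0.0/4 clear@4
  add 151.70.52.48/28 -> H0 at depth 28
  add 232.0.0.0/8 -> H1 at depth 8
  Q 232.0.28.81: descend 1110100000 ; hops seen [H1,H1] ; pick H1
  Q 232.43.16.231: descend 1110100000101011000100001110 ; hops seen [H1,H1,H1,H2,H2] ; pick H2
  Q 151.70.52.13: descend 10010111010001100011010000 ; hops seen [H1,H2,H2] ; pick H2
  - 232.0.0.0/8 clear@8
  Q 232.43.16.225: descend 1110100000101011000100001110 ; hops seen [H1,H1,H2,H2] ; pick H2
  add 151.70.52.49/32 -> H0 at depth 32
  add 151.70.48.0/21 -> H0 at depth 21
  Q 233.0.31.243: descend 1110100 ; hops seen [H1] ; pick H1
  Q 28.144.153.210: descend ε ; hops seen [H1] ; pick H1
  add 232.0.0.0/6 -> H0 at depth 6
  Q 232.43.16.236: descend 1110100000101011000100001110 ; hops seen [H1,H0,H1,H2,H2] ; pick H2
  add 151.70.0.0/16 -> H0 at depth 16
  Q 151.70.52.160: descend 100101110100011000110100 ; hops seen [H1,H2,H0,H0,H2] ; pick H2
  Q 151.70.52.7: descend 10010111010001100011010000 ; hops seen [H1,H2,H0,H0,H2] ; pick H2
  add 232.0.0.0/8 -> H2 at depth 8
  - 151.70.48.0/21 clear@21
  Q 151.70.52.32: descend 100101110100011000110100001 ; hops seen [H1,H2,H0,H2] ; pick H2
  Q 86.163.109.54: descend ε ; hops seen [H1] ; pick H1
  Q 151.70.0.92: descend 100101110100011000 ; hops seen [H1,H2,H0] ; pick H0

== LOOKUPS ==
["H1","H2","H2","H2","H1","H2","H2","H2","H1","H1","H2","H2","H2","H2","H1","H0"]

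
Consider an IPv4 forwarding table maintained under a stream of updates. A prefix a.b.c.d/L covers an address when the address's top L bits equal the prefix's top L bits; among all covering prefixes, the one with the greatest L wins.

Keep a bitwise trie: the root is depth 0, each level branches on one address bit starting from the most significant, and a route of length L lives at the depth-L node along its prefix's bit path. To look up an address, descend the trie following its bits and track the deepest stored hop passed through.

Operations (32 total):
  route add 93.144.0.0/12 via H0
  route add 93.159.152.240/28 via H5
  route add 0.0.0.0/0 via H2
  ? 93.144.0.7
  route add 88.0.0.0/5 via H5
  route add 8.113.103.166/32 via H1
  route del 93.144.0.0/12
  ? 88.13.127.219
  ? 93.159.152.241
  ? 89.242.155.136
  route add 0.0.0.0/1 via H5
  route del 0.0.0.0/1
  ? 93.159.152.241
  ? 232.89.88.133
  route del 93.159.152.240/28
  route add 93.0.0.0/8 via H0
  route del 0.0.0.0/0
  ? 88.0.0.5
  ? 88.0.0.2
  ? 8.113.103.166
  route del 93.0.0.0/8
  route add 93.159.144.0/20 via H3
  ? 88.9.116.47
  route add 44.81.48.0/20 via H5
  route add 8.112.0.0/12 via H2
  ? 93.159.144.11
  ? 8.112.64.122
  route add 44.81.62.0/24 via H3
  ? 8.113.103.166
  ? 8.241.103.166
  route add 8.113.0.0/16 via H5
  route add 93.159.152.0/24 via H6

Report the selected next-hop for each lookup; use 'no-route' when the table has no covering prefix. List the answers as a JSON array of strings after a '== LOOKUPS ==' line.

Trace:
  add 93.144.0.0/12 -> H0 at depth 12
  add 93.159.152.240/28 -> H5 at depth 28
  add 0.0.0.0/0 -> H2 at depth 0
  lookup 93.144.0.7: bits 010111011001 walk d0:H2→d1:-→d2:-→d3:-→d4:-→d5:-→d6:-→d7:-→d8:-→d9:-→d10:-→d11:-→d12:H0 -> H0
  add 88.0.0.0/5 -> H5 at depth 5
  add 8.113.103.166/32 -> H1 at depth 32
  - 93.144.0.0/12 clear@12
  lookup 88.13.127.219: bits 01011 walk d0:H2→d1:-→d2:-→d3:-→d4:-→d5:H5 -> H5
  lookup 93.159.152.241: bits 0101110110011111100110001111 walk d0:H2→d1:-→d2:-→d3:-→d4:-→d5:H5→d6:-→d7:-→d8:-→d9:-→d10:-→d11:-→d12:-→d13:-→d14:-→d15:-→d16:-→d17:-→d18:-→d19:-→d20:-→d21:-→d22:-→d23:-→d24:-→d25:-→d26:-→d27:-→d28:H5 -> H5
  lookup 89.242.155.136: bits 01011 walk d0:H2→d1:-→d2:-→d3:-→d4:-→d5:H5 -> H5
  add 0.0.0.0/1 -> H5 at depth 1
  - 0.0.0.0/1 clear@1
  lookup 93.159.152.241: bits 0101110110011111100110001111 walk d0:H2→d1:-→d2:-→d3:-→d4:-→d5:H5→d6:-→d7:-→d8:-→d9:-→d10:-→d11:-→d12:-→d13:-→d14:-→d15:-→d16:-→d17:-→d18:-→d19:-→d20:-→d21:-→d22:-→d23:-→d24:-→d25:-→d26:-→d27:-→d28:H5 -> H5
  lookup 232.89.88.133: bits ε walk d0:H2 -> H2
  - 93.159.152.240/28 clear@28
  add 93.0.0.0/8 -> H0 at depth 8
  - 0.0.0.0/0 clear@0
  lookup 88.0.0.5: bits 01011 walk d0:-→d1:-→d2:-→d3:-→d4:-→d5:H5 -> H5
  lookup 88.0.0.2: bits 01011 walk d0:-→d1:-→d2:-→d3:-→d4:-→d5:H5 -> H5
  lookup 8.113.103.166: bits 00001000011100010110011110100110 walk d0:-→d1:-→d2:-→d3:-→d4:-→d5:-→d6:-→d7:-→d8:-→d9:-→d10:-→d11:-→d12:-→d13:-→d14:-→d15:-→d16:-→d17:-→d18:-→d19:-→d20:-→d21:-→d22:-→d23:-→d24:-→d25:-→d26:-→d27:-→d28:-→d29:-→d30:-→d31:-→d32:H1 -> H1
  - 93.0.0.0/8 clear@8
  add 93.159.144.0/20 -> H3 at depth 20
  lookup 88.9.116.47: bits 01011 walk d0:-→d1:-→d2:-→d3:-→d4:-→d5:H5 -> H5
  add 44.81.48.0/20 -> H5 at depth 20
  add 8.112.0.0/12 -> H2 at depth 12
  lookup 93.159.144.11: bits 01011101100111111001 walk d0:-→d1:-→d2:-→d3:-→d4:-→d5:H5→d6:-→d7:-→d8:-→d9:-→d10:-→d11:-→d12:-→d13:-→d14:-→d15:-→d16:-→d17:-→d18:-→d19:-→d20:H3 -> H3
  lookup 8.112.64.122: bits 000010000111000 walk d0:-→d1:-→d2:-→d3:-→d4:-→d5:-→d6:-→d7:-→d8:-→d9:-→d10:-→d11:-→d12:H2→d13:-→d14:-→d15:- -> H2
  add 44.81.62.0/24 -> H3 at depth 24
  lookup 8.113.103.166: bits 00001000011100010110011110100110 walk d0:-→d1:-→d2:-→d3:-→d4:-→d5:-→d6:-→d7:-→d8:-→d9:-→d10:-→d11:-→d12:H2→d13:-→d14:-→d15:-→d16:-→d17:-→d18:-→d19:-→d20:-→d21:-→d22:-→d23:-→d24:-→d25:-→d26:-→d27:-→d28:-→d29:-→d30:-→d31:-→d32:H1 -> H1
  lookup 8.241.103.166: bits 00001000 walk d0:-→d1:-→d2:-→d3:-→d4:-→d5:-→d6:-→d7:-→d8:- -> no-route
  add 8.113.0.0/16 -> H5 at depth 16
  add 93.159.152.0/24 -> H6 at depth 24

== LOOKUPS ==
["H0","H5","H5","H5","H5","H2","H5","H5","H1","H5","H3","H2","H1","no-route"]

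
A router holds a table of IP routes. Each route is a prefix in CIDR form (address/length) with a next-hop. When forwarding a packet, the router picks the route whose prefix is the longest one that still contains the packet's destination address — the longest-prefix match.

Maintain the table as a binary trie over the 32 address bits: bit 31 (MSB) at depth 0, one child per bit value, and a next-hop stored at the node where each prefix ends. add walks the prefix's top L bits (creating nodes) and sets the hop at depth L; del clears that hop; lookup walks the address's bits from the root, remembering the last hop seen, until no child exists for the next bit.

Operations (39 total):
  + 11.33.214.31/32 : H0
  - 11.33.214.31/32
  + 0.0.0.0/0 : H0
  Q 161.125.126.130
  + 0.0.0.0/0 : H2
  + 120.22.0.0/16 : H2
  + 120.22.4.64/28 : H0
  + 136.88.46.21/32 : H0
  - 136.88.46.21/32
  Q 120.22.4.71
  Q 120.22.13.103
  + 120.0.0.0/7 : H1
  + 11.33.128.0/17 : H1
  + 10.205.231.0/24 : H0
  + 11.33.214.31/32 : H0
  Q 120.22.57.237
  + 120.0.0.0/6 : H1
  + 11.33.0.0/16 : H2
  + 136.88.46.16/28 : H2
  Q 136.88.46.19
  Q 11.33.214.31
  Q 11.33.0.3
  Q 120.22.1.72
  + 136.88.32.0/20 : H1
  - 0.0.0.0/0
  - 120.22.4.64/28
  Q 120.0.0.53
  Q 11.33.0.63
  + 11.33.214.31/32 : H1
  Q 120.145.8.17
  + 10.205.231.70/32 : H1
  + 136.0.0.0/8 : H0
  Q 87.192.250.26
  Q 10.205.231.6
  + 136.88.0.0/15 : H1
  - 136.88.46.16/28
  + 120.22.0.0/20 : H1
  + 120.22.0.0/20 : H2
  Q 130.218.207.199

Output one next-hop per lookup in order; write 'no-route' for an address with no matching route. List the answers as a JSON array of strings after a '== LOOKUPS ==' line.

Trace:
  add 11.33.214.31/32 -> H0 at depth 32
  del 11.33.214.31/32 (clear depth 32)
  add 0.0.0.0/0 -> H0 at depth 0
  Q 161.125.126.130: descend ε ; hops seen [H0] ; pick H0
  add 0.0.0.0/0 -> H2 at depth 0
  add 120.22.0.0/16 -> H2 at depth 16
  add 120.22.4.64/28 -> H0 at depth 28
  add 136.88.46.21/32 -> H0 at depth 32
  del 136.88.46.21/32 (clear depth 32)
  Q 120.22.4.71: descend 0111100000010110000001000100 ; hops seen [H2,H2,H0] ; pick H0
  Q 120.22.13.103: descend 01111000000101100000 ; hops seen [H2,H2] ; pick H2
  add 120.0.0.0/7 -> H1 at depth 7
  add 11.33.128.0/17 -> H1 at depth 17
  add 10.205.231.0/24 -> H0 at depth 24
  add 11.33.214.31/32 -> H0 at depth 32
  Q 120.22.57.237: descend 011110000001011000 ; hops seen [H2,H1,H2] ; pick H2
  add 120.0.0.0/6 -> H1 at depth 6
  add 11.33.0.0/16 -> H2 at depth 16
  add 136.88.46.16/28 -> H2 at depth 28
  Q 136.88.46.19: descend 10001000010110000010111000010 ; hops seen [H2,H2] ; pick H2
  Q 11.33.214.31: descend 00001011001000011101011000011111 ; hops seen [H2,H2,H1,H0] ; pick H0
  Q 11.33.0.3: descend 0000101100100001 ; hops seen [H2,H2] ; pick H2
  Q 120.22.1.72: descend 011110000001011000000 ; hops seen [H2,H1,H1,H2] ; pick H2
  add 136.88.32.0/20 -> H1 at depth 20
  del 0.0.0.0/0 (clear depth 0)
  del 120.22.4.64/28 (clear depth 28)
  Q 120.0.0.53: descend 01111000000 ; hops seen [H1,H1] ; pick H1
  Q 11.33.0.63: descend 0000101100100001 ; hops seen [H2] ; pick H2
  add 11.33.214.31/32 -> H1 at depth 32
  Q 120.145.8.17: descend 01111000 ; hops seen [H1,H1] ; pick H1
  add 10.205.231.70/32 -> H1 at depth 32
  add 136.0.0.0/8 -> H0 at depth 8
  Q 87.192.250.26: descend 01 ; hops seen [∅] ; pick no-route
  Q 10.205.231.6: descend 0000101011001101111001110 ; hops seen [H0] ; pick H0
  add 136.88.0.0/15 -> H1 at depth 15
  del 136.88.46.16/28 (clear depth 28)
  add 120.22.0.0/20 -> H1 at depth 20
  add 120.22.0.0/20 -> H2 at depth 20
  Q 130.218.207.199: descend 1000 ; hops seen [∅] ; pick no-route

== LOOKUPS ==
["H0","H0","H2","H2","H2","H0","H2","H2","H1","H2","H1","no-route","H0","no-route"]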